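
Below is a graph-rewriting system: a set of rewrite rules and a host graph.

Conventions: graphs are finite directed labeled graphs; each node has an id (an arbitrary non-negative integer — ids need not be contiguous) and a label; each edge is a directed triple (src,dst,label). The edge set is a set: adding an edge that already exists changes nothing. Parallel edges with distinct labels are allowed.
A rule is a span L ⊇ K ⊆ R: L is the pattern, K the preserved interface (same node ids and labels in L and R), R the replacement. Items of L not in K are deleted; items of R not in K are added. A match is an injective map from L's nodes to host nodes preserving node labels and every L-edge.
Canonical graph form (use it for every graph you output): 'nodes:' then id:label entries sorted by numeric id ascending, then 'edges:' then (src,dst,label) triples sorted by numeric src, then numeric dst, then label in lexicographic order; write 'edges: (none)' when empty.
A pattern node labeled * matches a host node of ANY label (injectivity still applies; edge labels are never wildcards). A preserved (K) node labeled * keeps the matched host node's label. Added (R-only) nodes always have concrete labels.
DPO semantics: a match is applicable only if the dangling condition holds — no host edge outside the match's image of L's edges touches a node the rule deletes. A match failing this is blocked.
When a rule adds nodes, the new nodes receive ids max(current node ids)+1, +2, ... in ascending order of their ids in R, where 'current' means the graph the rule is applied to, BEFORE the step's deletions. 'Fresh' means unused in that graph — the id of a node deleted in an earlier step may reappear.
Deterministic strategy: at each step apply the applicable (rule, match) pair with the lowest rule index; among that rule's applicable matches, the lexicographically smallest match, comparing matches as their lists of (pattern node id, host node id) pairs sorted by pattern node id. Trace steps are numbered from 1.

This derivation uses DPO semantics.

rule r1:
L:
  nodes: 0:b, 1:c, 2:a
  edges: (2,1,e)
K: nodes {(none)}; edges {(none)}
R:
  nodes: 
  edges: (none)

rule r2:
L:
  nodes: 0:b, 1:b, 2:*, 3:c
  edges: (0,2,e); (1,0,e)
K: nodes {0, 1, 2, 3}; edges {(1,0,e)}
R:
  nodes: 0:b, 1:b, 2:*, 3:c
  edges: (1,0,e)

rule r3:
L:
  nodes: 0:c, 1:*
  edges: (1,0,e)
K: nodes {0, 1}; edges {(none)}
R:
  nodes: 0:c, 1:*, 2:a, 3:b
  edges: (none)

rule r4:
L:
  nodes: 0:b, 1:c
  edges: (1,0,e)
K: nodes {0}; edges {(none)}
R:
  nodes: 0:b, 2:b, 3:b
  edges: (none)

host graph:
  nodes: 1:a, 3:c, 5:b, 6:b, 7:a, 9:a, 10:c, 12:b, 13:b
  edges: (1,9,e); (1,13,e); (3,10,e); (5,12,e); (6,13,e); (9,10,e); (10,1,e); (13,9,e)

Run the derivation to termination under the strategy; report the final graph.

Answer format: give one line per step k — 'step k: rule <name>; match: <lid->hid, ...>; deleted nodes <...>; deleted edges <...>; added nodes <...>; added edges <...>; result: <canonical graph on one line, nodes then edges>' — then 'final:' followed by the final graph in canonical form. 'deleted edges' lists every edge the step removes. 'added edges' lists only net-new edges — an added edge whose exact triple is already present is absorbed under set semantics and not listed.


step 1: rule r2; match: 0->13, 1->6, 2->9, 3->3; deleted nodes (none); deleted edges (13,9,e); added nodes (none); added edges (none); result: nodes: 1:a, 3:c, 5:b, 6:b, 7:a, 9:a, 10:c, 12:b, 13:b edges: (1,9,e); (1,13,e); (3,10,e); (5,12,e); (6,13,e); (9,10,e); (10,1,e)
step 2: rule r3; match: 0->10, 1->3; deleted nodes (none); deleted edges (3,10,e); added nodes 14, 15; added edges (none); result: nodes: 1:a, 3:c, 5:b, 6:b, 7:a, 9:a, 10:c, 12:b, 13:b, 14:a, 15:b edges: (1,9,e); (1,13,e); (5,12,e); (6,13,e); (9,10,e); (10,1,e)
step 3: rule r3; match: 0->10, 1->9; deleted nodes (none); deleted edges (9,10,e); added nodes 16, 17; added edges (none); result: nodes: 1:a, 3:c, 5:b, 6:b, 7:a, 9:a, 10:c, 12:b, 13:b, 14:a, 15:b, 16:a, 17:b edges: (1,9,e); (1,13,e); (5,12,e); (6,13,e); (10,1,e)
final:
nodes: 1:a, 3:c, 5:b, 6:b, 7:a, 9:a, 10:c, 12:b, 13:b, 14:a, 15:b, 16:a, 17:b
edges: (1,9,e); (1,13,e); (5,12,e); (6,13,e); (10,1,e)


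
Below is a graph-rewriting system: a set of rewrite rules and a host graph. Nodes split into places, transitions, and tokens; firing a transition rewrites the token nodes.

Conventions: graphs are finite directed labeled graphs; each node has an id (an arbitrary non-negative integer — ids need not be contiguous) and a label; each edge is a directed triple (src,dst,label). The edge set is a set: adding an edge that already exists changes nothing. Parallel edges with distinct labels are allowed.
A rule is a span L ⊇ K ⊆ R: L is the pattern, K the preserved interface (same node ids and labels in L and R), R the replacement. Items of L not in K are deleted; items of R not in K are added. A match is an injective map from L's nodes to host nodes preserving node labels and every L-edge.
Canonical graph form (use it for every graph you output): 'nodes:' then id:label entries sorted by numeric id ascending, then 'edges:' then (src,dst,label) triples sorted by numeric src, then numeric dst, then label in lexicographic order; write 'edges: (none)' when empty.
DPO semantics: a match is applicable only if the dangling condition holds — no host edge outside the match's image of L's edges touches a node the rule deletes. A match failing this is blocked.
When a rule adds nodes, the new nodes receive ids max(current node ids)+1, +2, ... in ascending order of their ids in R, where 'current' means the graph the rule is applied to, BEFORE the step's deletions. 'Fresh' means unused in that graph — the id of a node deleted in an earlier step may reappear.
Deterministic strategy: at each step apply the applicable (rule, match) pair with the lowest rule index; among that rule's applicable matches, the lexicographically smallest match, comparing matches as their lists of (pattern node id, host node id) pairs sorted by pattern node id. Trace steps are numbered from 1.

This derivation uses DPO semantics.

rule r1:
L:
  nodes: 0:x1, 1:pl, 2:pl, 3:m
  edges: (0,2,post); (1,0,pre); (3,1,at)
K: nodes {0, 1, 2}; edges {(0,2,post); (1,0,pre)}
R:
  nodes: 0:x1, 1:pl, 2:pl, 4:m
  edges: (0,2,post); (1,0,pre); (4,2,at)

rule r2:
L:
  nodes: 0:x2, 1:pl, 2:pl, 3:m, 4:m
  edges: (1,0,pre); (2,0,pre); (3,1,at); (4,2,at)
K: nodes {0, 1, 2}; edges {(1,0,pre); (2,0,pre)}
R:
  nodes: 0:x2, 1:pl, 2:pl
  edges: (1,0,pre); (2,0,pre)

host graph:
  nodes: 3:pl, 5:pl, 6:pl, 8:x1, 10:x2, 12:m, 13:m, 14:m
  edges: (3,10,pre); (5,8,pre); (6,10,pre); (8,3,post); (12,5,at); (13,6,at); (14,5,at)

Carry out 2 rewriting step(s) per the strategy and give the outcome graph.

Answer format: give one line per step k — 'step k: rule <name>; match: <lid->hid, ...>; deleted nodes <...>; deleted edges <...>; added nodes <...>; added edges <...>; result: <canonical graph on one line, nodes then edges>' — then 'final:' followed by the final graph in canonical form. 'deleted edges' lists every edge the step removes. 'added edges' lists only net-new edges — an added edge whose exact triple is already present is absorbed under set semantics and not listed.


step 1: rule r1; match: 0->8, 1->5, 2->3, 3->12; deleted nodes 12; deleted edges (12,5,at); added nodes 15; added edges (15,3,at); result: nodes: 3:pl, 5:pl, 6:pl, 8:x1, 10:x2, 13:m, 14:m, 15:m edges: (3,10,pre); (5,8,pre); (6,10,pre); (8,3,post); (13,6,at); (14,5,at); (15,3,at)
step 2: rule r1; match: 0->8, 1->5, 2->3, 3->14; deleted nodes 14; deleted edges (14,5,at); added nodes 16; added edges (16,3,at); result: nodes: 3:pl, 5:pl, 6:pl, 8:x1, 10:x2, 13:m, 15:m, 16:m edges: (3,10,pre); (5,8,pre); (6,10,pre); (8,3,post); (13,6,at); (15,3,at); (16,3,at)
final:
nodes: 3:pl, 5:pl, 6:pl, 8:x1, 10:x2, 13:m, 15:m, 16:m
edges: (3,10,pre); (5,8,pre); (6,10,pre); (8,3,post); (13,6,at); (15,3,at); (16,3,at)


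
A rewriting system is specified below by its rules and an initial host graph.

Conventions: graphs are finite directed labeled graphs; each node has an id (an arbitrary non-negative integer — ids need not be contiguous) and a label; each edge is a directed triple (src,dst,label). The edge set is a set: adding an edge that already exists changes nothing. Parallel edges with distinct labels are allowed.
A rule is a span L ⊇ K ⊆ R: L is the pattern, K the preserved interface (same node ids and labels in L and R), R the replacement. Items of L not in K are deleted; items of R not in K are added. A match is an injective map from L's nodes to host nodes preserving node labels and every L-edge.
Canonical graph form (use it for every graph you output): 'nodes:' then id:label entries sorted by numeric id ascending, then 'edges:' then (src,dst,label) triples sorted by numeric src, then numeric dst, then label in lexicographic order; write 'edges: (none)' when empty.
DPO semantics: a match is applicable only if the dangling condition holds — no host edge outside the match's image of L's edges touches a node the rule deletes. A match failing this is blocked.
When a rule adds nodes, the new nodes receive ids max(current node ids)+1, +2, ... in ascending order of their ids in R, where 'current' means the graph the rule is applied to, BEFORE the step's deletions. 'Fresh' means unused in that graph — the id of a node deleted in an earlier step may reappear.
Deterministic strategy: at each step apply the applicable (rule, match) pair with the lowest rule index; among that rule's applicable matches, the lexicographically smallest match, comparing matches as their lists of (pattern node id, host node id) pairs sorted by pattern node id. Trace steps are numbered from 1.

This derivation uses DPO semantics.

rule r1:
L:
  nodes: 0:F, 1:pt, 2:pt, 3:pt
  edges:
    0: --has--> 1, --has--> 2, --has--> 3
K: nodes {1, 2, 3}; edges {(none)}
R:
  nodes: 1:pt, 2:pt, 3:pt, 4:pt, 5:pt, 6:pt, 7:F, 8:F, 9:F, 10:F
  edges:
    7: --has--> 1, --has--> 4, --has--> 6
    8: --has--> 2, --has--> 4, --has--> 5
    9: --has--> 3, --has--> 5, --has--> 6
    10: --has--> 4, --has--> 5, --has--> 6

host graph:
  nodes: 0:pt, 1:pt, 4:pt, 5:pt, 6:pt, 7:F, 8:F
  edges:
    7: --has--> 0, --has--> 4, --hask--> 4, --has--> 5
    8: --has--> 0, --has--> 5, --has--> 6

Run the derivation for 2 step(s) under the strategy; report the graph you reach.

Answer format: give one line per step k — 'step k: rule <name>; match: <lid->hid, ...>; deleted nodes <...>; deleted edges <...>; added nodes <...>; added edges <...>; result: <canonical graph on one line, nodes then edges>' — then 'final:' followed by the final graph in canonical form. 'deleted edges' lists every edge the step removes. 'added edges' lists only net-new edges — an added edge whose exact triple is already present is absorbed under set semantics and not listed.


step 1: rule r1; match: 0->8, 1->0, 2->5, 3->6; deleted nodes 8; deleted edges (8,0,has); (8,5,has); (8,6,has); added nodes 9, 10, 11, 12, 13, 14, 15; added edges (12,0,has); (12,9,has); (12,11,has); (13,5,has); (13,9,has); (13,10,has); (14,6,has); (14,10,has); (14,11,has); (15,9,has); (15,10,has); (15,11,has); result: nodes: 0:pt, 1:pt, 4:pt, 5:pt, 6:pt, 7:F, 9:pt, 10:pt, 11:pt, 12:F, 13:F, 14:F, 15:F edges: (7,0,has); (7,4,has); (7,4,hask); (7,5,has); (12,0,has); (12,9,has); (12,11,has); (13,5,has); (13,9,has); (13,10,has); (14,6,has); (14,10,has); (14,11,has); (15,9,has); (15,10,has); (15,11,has)
step 2: rule r1; match: 0->12, 1->0, 2->9, 3->11; deleted nodes 12; deleted edges (12,0,has); (12,9,has); (12,11,has); added nodes 16, 17, 18, 19, 20, 21, 22; added edges (19,0,has); (19,16,has); (19,18,has); (20,9,has); (20,16,has); (20,17,has); (21,11,has); (21,17,has); (21,18,has); (22,16,has); (22,17,has); (22,18,has); result: nodes: 0:pt, 1:pt, 4:pt, 5:pt, 6:pt, 7:F, 9:pt, 10:pt, 11:pt, 13:F, 14:F, 15:F, 16:pt, 17:pt, 18:pt, 19:F, 20:F, 21:F, 22:F edges: (7,0,has); (7,4,has); (7,4,hask); (7,5,has); (13,5,has); (13,9,has); (13,10,has); (14,6,has); (14,10,has); (14,11,has); (15,9,has); (15,10,has); (15,11,has); (19,0,has); (19,16,has); (19,18,has); (20,9,has); (20,16,has); (20,17,has); (21,11,has); (21,17,has); (21,18,has); (22,16,has); (22,17,has); (22,18,has)
final:
nodes: 0:pt, 1:pt, 4:pt, 5:pt, 6:pt, 7:F, 9:pt, 10:pt, 11:pt, 13:F, 14:F, 15:F, 16:pt, 17:pt, 18:pt, 19:F, 20:F, 21:F, 22:F
edges: (7,0,has); (7,4,has); (7,4,hask); (7,5,has); (13,5,has); (13,9,has); (13,10,has); (14,6,has); (14,10,has); (14,11,has); (15,9,has); (15,10,has); (15,11,has); (19,0,has); (19,16,has); (19,18,has); (20,9,has); (20,16,has); (20,17,has); (21,11,has); (21,17,has); (21,18,has); (22,16,has); (22,17,has); (22,18,has)


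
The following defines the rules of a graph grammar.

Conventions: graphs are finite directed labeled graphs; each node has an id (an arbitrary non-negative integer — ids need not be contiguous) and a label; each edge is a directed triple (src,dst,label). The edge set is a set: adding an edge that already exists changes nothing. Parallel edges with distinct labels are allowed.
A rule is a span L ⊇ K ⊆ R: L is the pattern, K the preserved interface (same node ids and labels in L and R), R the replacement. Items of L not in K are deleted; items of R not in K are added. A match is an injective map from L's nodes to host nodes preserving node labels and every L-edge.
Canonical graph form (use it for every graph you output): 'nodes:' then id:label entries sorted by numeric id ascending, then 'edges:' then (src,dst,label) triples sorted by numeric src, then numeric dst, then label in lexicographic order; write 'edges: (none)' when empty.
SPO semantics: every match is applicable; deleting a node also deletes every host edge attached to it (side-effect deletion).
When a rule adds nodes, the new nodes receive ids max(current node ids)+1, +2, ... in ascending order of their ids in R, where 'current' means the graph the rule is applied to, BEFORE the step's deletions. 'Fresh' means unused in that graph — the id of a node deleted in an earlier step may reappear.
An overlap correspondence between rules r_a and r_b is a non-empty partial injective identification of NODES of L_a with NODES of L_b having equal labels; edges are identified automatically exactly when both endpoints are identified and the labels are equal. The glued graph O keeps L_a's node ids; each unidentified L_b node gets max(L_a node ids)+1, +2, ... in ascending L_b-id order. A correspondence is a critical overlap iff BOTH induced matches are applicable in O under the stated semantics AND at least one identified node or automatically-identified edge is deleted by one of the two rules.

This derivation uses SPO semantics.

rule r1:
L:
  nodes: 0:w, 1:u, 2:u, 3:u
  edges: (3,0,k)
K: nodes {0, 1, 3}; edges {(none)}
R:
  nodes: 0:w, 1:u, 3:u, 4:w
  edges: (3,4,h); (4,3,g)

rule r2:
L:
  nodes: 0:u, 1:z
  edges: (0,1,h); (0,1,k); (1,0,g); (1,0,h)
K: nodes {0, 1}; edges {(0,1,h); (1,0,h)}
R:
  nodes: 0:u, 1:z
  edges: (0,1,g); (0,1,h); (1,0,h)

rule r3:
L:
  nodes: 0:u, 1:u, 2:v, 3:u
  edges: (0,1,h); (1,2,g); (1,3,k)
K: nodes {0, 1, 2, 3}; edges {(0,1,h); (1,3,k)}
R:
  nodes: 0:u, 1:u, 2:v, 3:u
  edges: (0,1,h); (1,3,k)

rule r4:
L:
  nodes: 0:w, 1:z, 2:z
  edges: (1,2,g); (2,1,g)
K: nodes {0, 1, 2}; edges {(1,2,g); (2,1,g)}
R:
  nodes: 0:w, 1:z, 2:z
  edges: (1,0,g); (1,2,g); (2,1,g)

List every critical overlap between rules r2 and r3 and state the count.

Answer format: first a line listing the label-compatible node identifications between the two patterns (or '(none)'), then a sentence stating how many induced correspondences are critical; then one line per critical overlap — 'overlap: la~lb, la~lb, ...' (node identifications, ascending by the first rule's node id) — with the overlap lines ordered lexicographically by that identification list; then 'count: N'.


label-compatible node identifications between L(r2) and L(r3): 0~0, 0~1, 0~3
0 of the induced correspondences are critical overlaps of r2 and r3.
count: 0


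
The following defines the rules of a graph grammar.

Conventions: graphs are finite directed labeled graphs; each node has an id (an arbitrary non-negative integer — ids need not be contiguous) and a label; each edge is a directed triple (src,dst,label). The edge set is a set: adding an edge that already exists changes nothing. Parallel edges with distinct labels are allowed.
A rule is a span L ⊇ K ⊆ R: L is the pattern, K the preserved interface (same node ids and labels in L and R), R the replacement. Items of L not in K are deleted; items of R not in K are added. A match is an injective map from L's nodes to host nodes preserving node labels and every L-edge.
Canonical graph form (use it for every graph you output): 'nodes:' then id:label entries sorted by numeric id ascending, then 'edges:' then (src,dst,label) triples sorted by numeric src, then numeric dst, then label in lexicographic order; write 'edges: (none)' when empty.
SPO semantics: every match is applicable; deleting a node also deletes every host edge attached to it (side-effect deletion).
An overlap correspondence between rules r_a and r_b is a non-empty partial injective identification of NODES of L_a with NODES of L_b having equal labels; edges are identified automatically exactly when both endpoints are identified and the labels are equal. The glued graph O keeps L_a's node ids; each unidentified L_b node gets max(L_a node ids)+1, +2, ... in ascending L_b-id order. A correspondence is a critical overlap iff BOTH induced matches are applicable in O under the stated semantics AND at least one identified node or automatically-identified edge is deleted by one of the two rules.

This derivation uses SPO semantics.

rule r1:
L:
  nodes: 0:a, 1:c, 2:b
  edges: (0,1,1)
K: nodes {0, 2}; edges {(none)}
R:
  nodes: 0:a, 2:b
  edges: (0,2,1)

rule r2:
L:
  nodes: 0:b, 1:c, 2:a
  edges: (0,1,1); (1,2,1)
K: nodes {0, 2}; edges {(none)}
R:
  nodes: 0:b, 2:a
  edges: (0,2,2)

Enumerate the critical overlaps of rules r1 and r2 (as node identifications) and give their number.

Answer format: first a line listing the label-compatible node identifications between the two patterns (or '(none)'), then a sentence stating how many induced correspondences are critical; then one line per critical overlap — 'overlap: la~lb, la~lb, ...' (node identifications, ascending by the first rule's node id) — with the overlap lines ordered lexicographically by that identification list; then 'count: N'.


label-compatible node identifications between L(r1) and L(r2): 0~2, 1~1, 2~0
4 of the induced correspondences are critical overlaps of r1 and r2.
overlap: 0~2, 1~1
overlap: 0~2, 1~1, 2~0
overlap: 1~1
overlap: 1~1, 2~0
count: 4


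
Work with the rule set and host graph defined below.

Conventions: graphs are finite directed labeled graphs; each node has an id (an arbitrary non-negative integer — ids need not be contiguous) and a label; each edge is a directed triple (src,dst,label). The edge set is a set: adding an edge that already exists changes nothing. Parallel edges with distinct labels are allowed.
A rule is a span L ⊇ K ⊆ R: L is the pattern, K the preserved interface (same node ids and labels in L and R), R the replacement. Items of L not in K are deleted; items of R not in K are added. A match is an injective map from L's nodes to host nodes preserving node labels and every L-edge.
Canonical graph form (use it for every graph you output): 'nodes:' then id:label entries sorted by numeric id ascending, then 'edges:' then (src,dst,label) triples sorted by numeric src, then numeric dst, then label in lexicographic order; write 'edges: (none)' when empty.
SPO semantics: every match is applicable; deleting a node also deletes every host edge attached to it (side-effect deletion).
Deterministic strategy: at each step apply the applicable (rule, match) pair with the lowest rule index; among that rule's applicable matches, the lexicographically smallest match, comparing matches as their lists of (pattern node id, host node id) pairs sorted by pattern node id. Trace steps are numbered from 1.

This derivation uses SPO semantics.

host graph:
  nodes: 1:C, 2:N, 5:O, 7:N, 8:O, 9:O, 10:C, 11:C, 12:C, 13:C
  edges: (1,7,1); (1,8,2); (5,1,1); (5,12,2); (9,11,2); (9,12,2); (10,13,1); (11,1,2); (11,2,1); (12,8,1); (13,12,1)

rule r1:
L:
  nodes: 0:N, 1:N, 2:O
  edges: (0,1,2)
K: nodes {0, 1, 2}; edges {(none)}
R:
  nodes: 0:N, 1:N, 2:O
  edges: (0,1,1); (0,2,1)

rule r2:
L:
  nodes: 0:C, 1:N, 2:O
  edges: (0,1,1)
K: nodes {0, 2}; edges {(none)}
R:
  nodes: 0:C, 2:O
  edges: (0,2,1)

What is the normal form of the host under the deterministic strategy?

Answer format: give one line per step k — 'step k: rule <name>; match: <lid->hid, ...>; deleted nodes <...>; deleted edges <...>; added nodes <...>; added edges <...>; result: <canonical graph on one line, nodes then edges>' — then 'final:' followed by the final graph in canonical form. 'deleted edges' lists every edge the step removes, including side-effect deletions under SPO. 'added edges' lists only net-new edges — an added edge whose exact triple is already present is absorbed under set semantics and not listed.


step 1: rule r2; match: 0->1, 1->7, 2->5; deleted nodes 7; deleted edges (1,7,1); added nodes (none); added edges (1,5,1); result: nodes: 1:C, 2:N, 5:O, 8:O, 9:O, 10:C, 11:C, 12:C, 13:C edges: (1,5,1); (1,8,2); (5,1,1); (5,12,2); (9,11,2); (9,12,2); (10,13,1); (11,1,2); (11,2,1); (12,8,1); (13,12,1)
step 2: rule r2; match: 0->11, 1->2, 2->5; deleted nodes 2; deleted edges (11,2,1); added nodes (none); added edges (11,5,1); result: nodes: 1:C, 5:O, 8:O, 9:O, 10:C, 11:C, 12:C, 13:C edges: (1,5,1); (1,8,2); (5,1,1); (5,12,2); (9,11,2); (9,12,2); (10,13,1); (11,1,2); (11,5,1); (12,8,1); (13,12,1)
final:
nodes: 1:C, 5:O, 8:O, 9:O, 10:C, 11:C, 12:C, 13:C
edges: (1,5,1); (1,8,2); (5,1,1); (5,12,2); (9,11,2); (9,12,2); (10,13,1); (11,1,2); (11,5,1); (12,8,1); (13,12,1)


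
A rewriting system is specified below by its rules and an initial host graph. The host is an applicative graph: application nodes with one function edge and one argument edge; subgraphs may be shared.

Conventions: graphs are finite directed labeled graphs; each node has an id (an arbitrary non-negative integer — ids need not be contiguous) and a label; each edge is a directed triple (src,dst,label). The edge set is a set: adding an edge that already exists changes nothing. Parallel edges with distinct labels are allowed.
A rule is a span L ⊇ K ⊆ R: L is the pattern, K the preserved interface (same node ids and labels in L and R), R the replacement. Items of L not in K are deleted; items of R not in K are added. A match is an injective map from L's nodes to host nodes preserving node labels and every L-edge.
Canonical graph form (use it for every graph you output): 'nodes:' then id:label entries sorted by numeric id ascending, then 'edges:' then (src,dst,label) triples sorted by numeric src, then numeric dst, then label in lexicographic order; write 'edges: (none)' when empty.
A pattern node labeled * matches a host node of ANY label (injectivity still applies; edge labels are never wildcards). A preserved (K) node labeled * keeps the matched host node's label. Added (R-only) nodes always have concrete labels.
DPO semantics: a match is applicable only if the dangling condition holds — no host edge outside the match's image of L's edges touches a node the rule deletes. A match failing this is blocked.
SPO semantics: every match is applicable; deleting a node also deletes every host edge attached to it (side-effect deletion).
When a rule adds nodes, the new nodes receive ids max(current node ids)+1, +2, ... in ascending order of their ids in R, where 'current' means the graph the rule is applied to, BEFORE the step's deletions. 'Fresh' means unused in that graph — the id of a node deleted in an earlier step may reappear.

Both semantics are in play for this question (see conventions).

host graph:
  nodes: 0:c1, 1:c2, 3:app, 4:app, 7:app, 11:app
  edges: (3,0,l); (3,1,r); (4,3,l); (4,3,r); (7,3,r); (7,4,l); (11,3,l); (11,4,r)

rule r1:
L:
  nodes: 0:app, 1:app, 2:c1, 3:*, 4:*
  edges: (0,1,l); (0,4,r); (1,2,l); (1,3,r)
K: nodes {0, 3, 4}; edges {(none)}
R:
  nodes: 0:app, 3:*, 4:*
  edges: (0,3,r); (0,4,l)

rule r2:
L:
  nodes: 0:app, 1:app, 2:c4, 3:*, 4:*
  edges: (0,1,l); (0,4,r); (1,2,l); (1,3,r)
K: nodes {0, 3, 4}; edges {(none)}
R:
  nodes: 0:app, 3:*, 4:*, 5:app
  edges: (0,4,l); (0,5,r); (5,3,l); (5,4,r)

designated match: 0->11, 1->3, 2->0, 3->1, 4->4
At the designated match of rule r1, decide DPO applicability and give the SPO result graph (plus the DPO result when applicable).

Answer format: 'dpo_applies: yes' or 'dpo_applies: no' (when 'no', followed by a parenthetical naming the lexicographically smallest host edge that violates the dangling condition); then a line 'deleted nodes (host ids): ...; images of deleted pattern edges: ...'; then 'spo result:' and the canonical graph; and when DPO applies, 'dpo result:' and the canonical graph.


dpo_applies: no
(the rule deletes node 3, which keeps host edge (4,3,l) outside the match image — the dangling condition fails, DPO blocks; SPO proceeds and side-deletes such edges)
deleted nodes (host ids): 0, 3; images of deleted pattern edges: (3,0,l); (3,1,r); (11,3,l); (11,4,r)
spo result:
nodes: 1:c2, 4:app, 7:app, 11:app
edges: (7,4,l); (11,1,r); (11,4,l)


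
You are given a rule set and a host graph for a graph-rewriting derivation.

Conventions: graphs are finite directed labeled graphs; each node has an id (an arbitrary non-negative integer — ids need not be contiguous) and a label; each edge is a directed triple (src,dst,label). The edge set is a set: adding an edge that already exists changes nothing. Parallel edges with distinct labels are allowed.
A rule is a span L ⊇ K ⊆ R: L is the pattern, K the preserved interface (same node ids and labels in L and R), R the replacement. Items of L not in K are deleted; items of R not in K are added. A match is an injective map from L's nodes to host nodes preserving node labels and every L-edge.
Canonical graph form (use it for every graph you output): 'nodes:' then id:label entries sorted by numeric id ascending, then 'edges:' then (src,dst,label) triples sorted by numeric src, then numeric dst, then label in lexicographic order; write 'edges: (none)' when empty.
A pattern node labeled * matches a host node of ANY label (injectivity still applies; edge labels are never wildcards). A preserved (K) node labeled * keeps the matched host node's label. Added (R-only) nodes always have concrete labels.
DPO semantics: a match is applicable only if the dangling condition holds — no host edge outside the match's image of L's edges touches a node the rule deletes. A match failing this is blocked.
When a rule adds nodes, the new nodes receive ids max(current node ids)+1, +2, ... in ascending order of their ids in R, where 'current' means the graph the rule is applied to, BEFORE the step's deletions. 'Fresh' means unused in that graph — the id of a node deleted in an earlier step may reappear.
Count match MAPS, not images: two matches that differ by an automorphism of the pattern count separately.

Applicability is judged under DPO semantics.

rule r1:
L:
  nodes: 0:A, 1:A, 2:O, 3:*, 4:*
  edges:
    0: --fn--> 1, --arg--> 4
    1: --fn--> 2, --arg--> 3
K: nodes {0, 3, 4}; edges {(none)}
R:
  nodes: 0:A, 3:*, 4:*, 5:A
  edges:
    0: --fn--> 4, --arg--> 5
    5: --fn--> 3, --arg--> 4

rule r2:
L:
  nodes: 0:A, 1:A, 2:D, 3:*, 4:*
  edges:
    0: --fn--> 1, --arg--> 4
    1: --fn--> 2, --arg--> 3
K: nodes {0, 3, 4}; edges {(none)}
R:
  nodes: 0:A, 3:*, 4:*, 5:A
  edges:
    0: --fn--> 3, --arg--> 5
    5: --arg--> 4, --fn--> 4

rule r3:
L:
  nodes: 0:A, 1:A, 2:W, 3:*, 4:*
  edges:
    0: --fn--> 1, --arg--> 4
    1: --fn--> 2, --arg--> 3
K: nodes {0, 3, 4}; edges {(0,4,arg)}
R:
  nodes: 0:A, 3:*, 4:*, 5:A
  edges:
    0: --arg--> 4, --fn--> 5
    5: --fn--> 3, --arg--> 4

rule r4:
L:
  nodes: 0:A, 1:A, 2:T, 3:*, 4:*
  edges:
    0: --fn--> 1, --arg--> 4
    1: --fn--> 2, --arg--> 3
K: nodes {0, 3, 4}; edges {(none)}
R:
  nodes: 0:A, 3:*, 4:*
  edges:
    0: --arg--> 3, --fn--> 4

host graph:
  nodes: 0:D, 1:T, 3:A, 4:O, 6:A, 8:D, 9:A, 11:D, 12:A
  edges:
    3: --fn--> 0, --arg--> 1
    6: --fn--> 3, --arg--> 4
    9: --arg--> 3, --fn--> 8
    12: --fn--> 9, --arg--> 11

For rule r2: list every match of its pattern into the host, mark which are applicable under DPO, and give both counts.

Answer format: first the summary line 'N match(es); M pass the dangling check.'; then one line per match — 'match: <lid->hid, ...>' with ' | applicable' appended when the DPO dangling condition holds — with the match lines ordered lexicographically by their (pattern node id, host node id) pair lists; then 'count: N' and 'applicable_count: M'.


2 match(es); 1 pass the dangling check.
match: 0->6, 1->3, 2->0, 3->1, 4->4
match: 0->12, 1->9, 2->8, 3->3, 4->11 | applicable
count: 2
applicable_count: 1


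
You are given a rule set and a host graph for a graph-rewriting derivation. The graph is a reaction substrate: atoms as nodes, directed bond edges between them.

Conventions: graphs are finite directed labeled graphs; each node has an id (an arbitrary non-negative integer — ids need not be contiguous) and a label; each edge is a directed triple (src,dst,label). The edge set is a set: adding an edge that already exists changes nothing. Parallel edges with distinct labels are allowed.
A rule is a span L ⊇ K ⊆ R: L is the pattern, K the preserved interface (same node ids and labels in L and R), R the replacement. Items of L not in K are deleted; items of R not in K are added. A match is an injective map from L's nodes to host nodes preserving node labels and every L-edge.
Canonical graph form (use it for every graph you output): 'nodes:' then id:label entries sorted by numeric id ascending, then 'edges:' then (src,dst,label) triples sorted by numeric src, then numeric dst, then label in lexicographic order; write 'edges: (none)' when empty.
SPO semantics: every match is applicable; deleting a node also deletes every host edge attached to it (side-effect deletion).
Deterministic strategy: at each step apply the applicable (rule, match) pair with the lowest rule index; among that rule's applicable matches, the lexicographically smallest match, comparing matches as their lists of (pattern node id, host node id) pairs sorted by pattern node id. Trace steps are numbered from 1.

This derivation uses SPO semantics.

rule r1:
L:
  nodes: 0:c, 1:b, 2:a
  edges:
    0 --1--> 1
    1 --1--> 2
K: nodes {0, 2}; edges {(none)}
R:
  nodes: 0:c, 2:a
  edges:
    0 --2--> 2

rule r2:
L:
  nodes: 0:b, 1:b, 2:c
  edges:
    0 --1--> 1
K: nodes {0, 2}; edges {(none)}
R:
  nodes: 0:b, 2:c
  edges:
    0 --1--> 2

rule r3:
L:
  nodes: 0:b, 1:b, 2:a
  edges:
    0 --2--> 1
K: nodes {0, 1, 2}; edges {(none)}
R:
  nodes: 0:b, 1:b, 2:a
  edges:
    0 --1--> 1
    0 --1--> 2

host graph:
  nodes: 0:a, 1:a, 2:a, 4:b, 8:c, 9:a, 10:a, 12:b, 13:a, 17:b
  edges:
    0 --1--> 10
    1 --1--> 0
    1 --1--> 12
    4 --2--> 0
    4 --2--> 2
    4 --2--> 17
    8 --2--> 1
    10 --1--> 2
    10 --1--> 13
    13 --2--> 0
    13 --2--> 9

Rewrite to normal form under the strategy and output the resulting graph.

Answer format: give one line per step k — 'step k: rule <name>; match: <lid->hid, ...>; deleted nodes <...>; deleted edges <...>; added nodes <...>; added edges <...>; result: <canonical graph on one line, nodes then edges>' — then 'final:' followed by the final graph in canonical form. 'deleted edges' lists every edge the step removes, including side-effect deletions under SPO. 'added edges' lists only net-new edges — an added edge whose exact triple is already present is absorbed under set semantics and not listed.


step 1: rule r3; match: 0->4, 1->17, 2->0; deleted nodes (none); deleted edges (4,17,2); added nodes (none); added edges (4,0,1); (4,17,1); result: nodes: 0:a, 1:a, 2:a, 4:b, 8:c, 9:a, 10:a, 12:b, 13:a, 17:b edges: (0,10,1); (1,0,1); (1,12,1); (4,0,1); (4,0,2); (4,2,2); (4,17,1); (8,1,2); (10,2,1); (10,13,1); (13,0,2); (13,9,2)
step 2: rule r2; match: 0->4, 1->17, 2->8; deleted nodes 17; deleted edges (4,17,1); added nodes (none); added edges (4,8,1); result: nodes: 0:a, 1:a, 2:a, 4:b, 8:c, 9:a, 10:a, 12:b, 13:a edges: (0,10,1); (1,0,1); (1,12,1); (4,0,1); (4,0,2); (4,2,2); (4,8,1); (8,1,2); (10,2,1); (10,13,1); (13,0,2); (13,9,2)
final:
nodes: 0:a, 1:a, 2:a, 4:b, 8:c, 9:a, 10:a, 12:b, 13:a
edges: (0,10,1); (1,0,1); (1,12,1); (4,0,1); (4,0,2); (4,2,2); (4,8,1); (8,1,2); (10,2,1); (10,13,1); (13,0,2); (13,9,2)


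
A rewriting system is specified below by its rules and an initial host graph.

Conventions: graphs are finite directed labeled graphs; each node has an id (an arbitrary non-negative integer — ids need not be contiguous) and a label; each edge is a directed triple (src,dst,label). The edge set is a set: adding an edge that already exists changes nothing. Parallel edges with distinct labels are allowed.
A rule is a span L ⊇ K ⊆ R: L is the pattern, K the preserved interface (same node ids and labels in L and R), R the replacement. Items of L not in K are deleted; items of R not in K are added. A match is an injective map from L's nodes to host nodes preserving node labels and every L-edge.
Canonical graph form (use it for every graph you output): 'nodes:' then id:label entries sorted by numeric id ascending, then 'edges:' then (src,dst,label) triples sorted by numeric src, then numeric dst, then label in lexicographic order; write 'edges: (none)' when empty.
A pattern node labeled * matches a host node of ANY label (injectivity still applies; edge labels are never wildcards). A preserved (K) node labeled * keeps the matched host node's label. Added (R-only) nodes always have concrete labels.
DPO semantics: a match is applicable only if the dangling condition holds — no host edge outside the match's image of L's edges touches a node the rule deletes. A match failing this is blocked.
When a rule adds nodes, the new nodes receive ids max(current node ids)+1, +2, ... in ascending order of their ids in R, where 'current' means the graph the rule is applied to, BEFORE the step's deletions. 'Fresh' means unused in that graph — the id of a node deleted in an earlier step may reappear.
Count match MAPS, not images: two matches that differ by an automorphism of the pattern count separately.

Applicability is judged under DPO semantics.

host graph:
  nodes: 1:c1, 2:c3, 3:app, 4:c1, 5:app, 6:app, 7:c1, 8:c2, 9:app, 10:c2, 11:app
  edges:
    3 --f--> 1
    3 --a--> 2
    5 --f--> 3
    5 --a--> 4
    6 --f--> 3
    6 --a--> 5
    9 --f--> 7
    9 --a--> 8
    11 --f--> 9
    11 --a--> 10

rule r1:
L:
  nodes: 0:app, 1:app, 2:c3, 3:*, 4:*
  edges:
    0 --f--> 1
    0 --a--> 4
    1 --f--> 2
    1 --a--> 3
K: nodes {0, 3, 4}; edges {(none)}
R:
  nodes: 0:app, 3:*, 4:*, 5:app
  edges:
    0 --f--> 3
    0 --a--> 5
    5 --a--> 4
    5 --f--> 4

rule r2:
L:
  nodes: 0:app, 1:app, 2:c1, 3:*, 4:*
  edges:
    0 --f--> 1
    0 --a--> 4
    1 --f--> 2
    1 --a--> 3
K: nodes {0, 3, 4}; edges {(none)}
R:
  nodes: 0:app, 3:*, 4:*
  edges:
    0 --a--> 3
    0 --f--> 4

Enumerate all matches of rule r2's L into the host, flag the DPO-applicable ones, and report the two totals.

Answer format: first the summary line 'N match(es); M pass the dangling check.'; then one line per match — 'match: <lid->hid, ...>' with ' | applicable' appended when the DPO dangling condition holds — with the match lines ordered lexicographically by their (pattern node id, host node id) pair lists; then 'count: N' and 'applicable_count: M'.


3 match(es); 1 pass the dangling check.
match: 0->5, 1->3, 2->1, 3->2, 4->4
match: 0->6, 1->3, 2->1, 3->2, 4->5
match: 0->11, 1->9, 2->7, 3->8, 4->10 | applicable
count: 3
applicable_count: 1


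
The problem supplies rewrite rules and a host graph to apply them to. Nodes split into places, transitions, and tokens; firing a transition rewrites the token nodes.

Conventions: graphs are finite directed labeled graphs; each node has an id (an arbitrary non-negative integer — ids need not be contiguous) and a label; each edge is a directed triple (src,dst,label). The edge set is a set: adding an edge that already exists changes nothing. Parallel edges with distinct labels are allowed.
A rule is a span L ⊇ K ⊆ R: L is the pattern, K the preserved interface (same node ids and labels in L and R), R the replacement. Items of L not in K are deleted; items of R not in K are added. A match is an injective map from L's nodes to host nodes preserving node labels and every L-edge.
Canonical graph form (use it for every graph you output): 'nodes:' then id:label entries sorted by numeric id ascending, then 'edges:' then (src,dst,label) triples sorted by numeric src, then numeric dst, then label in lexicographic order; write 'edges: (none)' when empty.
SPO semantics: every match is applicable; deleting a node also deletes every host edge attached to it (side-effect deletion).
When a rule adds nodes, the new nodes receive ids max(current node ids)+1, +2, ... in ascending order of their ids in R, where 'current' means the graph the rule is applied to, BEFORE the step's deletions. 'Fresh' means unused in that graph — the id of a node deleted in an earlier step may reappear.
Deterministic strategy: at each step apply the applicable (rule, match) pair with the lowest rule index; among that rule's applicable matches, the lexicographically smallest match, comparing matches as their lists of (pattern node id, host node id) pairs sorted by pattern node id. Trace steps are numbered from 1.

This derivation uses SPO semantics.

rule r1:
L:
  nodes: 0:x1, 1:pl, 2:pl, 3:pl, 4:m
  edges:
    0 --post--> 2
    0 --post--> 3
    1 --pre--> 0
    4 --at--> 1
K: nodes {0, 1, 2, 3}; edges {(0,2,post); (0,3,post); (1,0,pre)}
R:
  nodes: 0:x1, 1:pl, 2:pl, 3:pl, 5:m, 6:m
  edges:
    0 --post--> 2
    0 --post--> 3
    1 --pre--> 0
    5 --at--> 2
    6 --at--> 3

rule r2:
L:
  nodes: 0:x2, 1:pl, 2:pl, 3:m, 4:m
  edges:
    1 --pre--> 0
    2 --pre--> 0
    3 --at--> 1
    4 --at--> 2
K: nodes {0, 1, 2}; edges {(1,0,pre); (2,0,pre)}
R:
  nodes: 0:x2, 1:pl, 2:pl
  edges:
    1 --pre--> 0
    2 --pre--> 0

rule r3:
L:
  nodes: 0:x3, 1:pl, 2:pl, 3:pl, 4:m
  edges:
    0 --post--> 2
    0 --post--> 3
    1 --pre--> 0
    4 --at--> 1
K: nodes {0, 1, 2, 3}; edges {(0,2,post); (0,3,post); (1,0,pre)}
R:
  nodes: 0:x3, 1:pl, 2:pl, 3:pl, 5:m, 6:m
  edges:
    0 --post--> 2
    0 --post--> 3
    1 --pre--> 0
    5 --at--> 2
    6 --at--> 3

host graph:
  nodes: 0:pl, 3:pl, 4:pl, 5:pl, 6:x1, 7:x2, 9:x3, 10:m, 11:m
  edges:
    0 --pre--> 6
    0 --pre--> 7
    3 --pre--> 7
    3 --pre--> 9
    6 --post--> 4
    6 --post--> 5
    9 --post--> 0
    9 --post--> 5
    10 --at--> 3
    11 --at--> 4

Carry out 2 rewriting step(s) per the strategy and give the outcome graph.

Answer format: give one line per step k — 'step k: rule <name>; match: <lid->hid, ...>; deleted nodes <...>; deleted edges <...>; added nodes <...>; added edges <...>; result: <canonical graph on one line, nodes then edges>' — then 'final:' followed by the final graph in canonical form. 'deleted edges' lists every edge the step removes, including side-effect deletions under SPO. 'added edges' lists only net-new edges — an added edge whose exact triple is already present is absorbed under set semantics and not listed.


step 1: rule r3; match: 0->9, 1->3, 2->0, 3->5, 4->10; deleted nodes 10; deleted edges (10,3,at); added nodes 12, 13; added edges (12,0,at); (13,5,at); result: nodes: 0:pl, 3:pl, 4:pl, 5:pl, 6:x1, 7:x2, 9:x3, 11:m, 12:m, 13:m edges: (0,6,pre); (0,7,pre); (3,7,pre); (3,9,pre); (6,4,post); (6,5,post); (9,0,post); (9,5,post); (11,4,at); (12,0,at); (13,5,at)
step 2: rule r1; match: 0->6, 1->0, 2->4, 3->5, 4->12; deleted nodes 12; deleted edges (12,0,at); added nodes 14, 15; added edges (14,4,at); (15,5,at); result: nodes: 0:pl, 3:pl, 4:pl, 5:pl, 6:x1, 7:x2, 9:x3, 11:m, 13:m, 14:m, 15:m edges: (0,6,pre); (0,7,pre); (3,7,pre); (3,9,pre); (6,4,post); (6,5,post); (9,0,post); (9,5,post); (11,4,at); (13,5,at); (14,4,at); (15,5,at)
final:
nodes: 0:pl, 3:pl, 4:pl, 5:pl, 6:x1, 7:x2, 9:x3, 11:m, 13:m, 14:m, 15:m
edges: (0,6,pre); (0,7,pre); (3,7,pre); (3,9,pre); (6,4,post); (6,5,post); (9,0,post); (9,5,post); (11,4,at); (13,5,at); (14,4,at); (15,5,at)


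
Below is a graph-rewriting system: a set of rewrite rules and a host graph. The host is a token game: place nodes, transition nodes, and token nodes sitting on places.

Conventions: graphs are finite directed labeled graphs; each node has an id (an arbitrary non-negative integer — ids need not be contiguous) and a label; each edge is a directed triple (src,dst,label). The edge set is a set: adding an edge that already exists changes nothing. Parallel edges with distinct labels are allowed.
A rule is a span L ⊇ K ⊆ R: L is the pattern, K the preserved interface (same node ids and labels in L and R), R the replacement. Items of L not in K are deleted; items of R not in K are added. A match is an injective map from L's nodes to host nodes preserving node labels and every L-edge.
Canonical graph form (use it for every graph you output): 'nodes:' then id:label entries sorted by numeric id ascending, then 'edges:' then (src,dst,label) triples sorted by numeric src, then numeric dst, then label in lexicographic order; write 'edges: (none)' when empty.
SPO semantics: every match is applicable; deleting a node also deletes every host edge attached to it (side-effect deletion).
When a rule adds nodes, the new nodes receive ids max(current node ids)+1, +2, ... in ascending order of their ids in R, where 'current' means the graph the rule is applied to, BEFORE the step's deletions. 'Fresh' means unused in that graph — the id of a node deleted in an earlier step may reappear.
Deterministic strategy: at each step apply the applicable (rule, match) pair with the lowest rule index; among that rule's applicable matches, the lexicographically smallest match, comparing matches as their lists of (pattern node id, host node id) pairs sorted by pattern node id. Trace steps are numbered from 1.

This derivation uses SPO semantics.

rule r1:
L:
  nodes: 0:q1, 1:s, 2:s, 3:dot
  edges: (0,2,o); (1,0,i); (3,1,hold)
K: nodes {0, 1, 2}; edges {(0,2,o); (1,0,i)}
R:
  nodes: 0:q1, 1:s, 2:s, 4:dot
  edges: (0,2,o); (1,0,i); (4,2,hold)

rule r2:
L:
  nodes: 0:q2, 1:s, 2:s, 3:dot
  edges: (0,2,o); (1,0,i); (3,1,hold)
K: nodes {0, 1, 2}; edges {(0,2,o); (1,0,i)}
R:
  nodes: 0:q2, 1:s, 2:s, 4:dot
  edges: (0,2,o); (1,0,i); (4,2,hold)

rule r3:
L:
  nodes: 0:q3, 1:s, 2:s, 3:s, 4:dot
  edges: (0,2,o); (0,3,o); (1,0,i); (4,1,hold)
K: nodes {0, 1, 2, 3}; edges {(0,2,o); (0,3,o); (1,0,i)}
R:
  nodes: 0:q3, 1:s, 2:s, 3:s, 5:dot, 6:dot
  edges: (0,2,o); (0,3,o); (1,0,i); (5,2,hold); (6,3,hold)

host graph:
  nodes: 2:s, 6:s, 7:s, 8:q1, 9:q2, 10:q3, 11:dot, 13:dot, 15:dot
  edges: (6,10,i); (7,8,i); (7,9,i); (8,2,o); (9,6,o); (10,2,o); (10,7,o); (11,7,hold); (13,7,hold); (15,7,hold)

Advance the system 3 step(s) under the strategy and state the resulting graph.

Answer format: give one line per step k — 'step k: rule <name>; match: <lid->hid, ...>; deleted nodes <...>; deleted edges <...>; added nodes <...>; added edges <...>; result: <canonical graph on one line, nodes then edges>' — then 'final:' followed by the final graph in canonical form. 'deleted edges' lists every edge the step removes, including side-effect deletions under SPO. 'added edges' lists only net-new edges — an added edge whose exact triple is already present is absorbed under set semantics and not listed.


step 1: rule r1; match: 0->8, 1->7, 2->2, 3->11; deleted nodes 11; deleted edges (11,7,hold); added nodes 16; added edges (16,2,hold); result: nodes: 2:s, 6:s, 7:s, 8:q1, 9:q2, 10:q3, 13:dot, 15:dot, 16:dot edges: (6,10,i); (7,8,i); (7,9,i); (8,2,o); (9,6,o); (10,2,o); (10,7,o); (13,7,hold); (15,7,hold); (16,2,hold)
step 2: rule r1; match: 0->8, 1->7, 2->2, 3->13; deleted nodes 13; deleted edges (13,7,hold); added nodes 17; added edges (17,2,hold); result: nodes: 2:s, 6:s, 7:s, 8:q1, 9:q2, 10:q3, 15:dot, 16:dot, 17:dot edges: (6,10,i); (7,8,i); (7,9,i); (8,2,o); (9,6,o); (10,2,o); (10,7,o); (15,7,hold); (16,2,hold); (17,2,hold)
step 3: rule r1; match: 0->8, 1->7, 2->2, 3->15; deleted nodes 15; deleted edges (15,7,hold); added nodes 18; added edges (18,2,hold); result: nodes: 2:s, 6:s, 7:s, 8:q1, 9:q2, 10:q3, 16:dot, 17:dot, 18:dot edges: (6,10,i); (7,8,i); (7,9,i); (8,2,o); (9,6,o); (10,2,o); (10,7,o); (16,2,hold); (17,2,hold); (18,2,hold)
final:
nodes: 2:s, 6:s, 7:s, 8:q1, 9:q2, 10:q3, 16:dot, 17:dot, 18:dot
edges: (6,10,i); (7,8,i); (7,9,i); (8,2,o); (9,6,o); (10,2,o); (10,7,o); (16,2,hold); (17,2,hold); (18,2,hold)
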